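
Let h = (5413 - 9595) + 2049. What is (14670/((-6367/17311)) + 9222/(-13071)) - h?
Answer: -1047318454721/27741019 ≈ -37753.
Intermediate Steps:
h = -2133 (h = -4182 + 2049 = -2133)
(14670/((-6367/17311)) + 9222/(-13071)) - h = (14670/((-6367/17311)) + 9222/(-13071)) - 1*(-2133) = (14670/((-6367*1/17311)) + 9222*(-1/13071)) + 2133 = (14670/(-6367/17311) - 3074/4357) + 2133 = (14670*(-17311/6367) - 3074/4357) + 2133 = (-253952370/6367 - 3074/4357) + 2133 = -1106490048248/27741019 + 2133 = -1047318454721/27741019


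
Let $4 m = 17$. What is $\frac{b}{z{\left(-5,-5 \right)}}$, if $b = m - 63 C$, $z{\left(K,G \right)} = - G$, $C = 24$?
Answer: $- \frac{6031}{20} \approx -301.55$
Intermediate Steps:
$m = \frac{17}{4}$ ($m = \frac{1}{4} \cdot 17 = \frac{17}{4} \approx 4.25$)
$b = - \frac{6031}{4}$ ($b = \frac{17}{4} - 1512 = - \frac{6031}{4} \approx -1507.8$)
$\frac{b}{z{\left(-5,-5 \right)}} = - \frac{6031}{4 \left(\left(-1\right) \left(-5\right)\right)} = - \frac{6031}{4 \cdot 5} = \left(- \frac{6031}{4}\right) \frac{1}{5} = - \frac{6031}{20}$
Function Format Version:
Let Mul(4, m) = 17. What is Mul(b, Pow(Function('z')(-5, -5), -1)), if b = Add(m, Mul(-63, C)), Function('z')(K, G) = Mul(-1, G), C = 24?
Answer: Rational(-6031, 20) ≈ -301.55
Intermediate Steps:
m = Rational(17, 4) (m = Mul(Rational(1, 4), 17) = Rational(17, 4) ≈ 4.2500)
b = Rational(-6031, 4) (b = Add(Rational(17, 4), Mul(-63, 24)) = Add(Rational(17, 4), -1512) = Rational(-6031, 4) ≈ -1507.8)
Mul(b, Pow(Function('z')(-5, -5), -1)) = Mul(Rational(-6031, 4), Pow(Mul(-1, -5), -1)) = Mul(Rational(-6031, 4), Pow(5, -1)) = Mul(Rational(-6031, 4), Rational(1, 5)) = Rational(-6031, 20)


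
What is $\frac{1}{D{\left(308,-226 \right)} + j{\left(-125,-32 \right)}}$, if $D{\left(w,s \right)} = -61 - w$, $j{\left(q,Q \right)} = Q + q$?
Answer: $- \frac{1}{526} \approx -0.0019011$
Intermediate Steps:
$\frac{1}{D{\left(308,-226 \right)} + j{\left(-125,-32 \right)}} = \frac{1}{\left(-61 - 308\right) - 157} = \frac{1}{-369 - 157} = \frac{1}{-526} = - \frac{1}{526}$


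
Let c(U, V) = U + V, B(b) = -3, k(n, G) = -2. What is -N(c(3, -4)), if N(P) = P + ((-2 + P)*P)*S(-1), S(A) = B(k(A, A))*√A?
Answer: 1 + 9*I ≈ 1.0 + 9.0*I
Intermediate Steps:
S(A) = -3*√A
N(P) = P - 3*I*P*(-2 + P) (N(P) = P + ((-2 + P)*P)*(-3*I) = P + (P*(-2 + P))*(-3*I) = P - 3*I*P*(-2 + P))
-N(c(3, -4)) = -(3 - 4)*(1 + 6*I - 3*I*(3 - 4)) = -(-1)*(1 + 6*I - 3*I*(-1)) = -(-1)*(1 + 6*I + 3*I) = -(-1)*(1 + 9*I) = -(-1 - 9*I) = 1 + 9*I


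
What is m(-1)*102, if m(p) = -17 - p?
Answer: -1632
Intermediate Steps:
m(-1)*102 = (-17 - 1*(-1))*102 = (-17 + 1)*102 = -16*102 = -1632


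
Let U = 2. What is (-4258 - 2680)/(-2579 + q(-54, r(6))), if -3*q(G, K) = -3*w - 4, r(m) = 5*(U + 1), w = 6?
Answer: 20814/7715 ≈ 2.6979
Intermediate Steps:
r(m) = 15 (r(m) = 5*(2 + 1) = 5*3 = 15)
q(G, K) = 22/3 (q(G, K) = -(-3*6 - 4)/3 = -(-18 - 4)/3 = -1/3*(-22) = 22/3)
(-4258 - 2680)/(-2579 + q(-54, r(6))) = (-4258 - 2680)/(-2579 + 22/3) = -6938/(-7715/3) = -6938*(-3/7715) = 20814/7715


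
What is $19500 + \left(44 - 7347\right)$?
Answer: $12197$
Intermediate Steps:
$19500 + \left(44 - 7347\right) = 19500 - 7303 = 12197$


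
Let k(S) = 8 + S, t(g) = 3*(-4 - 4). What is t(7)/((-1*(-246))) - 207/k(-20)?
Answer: 2813/164 ≈ 17.152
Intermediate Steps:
t(g) = -24 (t(g) = 3*(-8) = -24)
t(7)/((-1*(-246))) - 207/k(-20) = -24/((-1*(-246))) - 207/(8 - 20) = -24/246 - 207/(-12) = -24*1/246 - 207*(-1/12) = -4/41 + 69/4 = 2813/164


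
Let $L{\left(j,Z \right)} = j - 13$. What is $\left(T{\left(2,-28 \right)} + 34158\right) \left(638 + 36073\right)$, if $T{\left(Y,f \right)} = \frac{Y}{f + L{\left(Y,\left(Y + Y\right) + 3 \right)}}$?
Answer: $\frac{16301641920}{13} \approx 1.254 \cdot 10^{9}$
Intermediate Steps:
$L{\left(j,Z \right)} = -13 + j$
$T{\left(Y,f \right)} = \frac{Y}{-13 + Y + f}$ ($T{\left(Y,f \right)} = \frac{Y}{f + \left(-13 + Y\right)} = \frac{Y}{-13 + Y + f}$)
$\left(T{\left(2,-28 \right)} + 34158\right) \left(638 + 36073\right) = \left(\frac{2}{-13 + 2 - 28} + 34158\right) \left(638 + 36073\right) = \left(\frac{2}{-39} + 34158\right) 36711 = \left(2 \left(- \frac{1}{39}\right) + 34158\right) 36711 = \left(- \frac{2}{39} + 34158\right) 36711 = \frac{1332160}{39} \cdot 36711 = \frac{16301641920}{13}$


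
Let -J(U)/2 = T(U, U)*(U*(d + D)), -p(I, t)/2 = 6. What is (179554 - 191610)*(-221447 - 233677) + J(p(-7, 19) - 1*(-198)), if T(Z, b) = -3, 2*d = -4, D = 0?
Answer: 5486972712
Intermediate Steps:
p(I, t) = -12 (p(I, t) = -2*6 = -12)
d = -2 (d = (1/2)*(-4) = -2)
J(U) = -12*U (J(U) = -(-6)*U*(-2 + 0) = -(-6)*U*(-2) = -(-6)*(-2*U) = -12*U)
(179554 - 191610)*(-221447 - 233677) + J(p(-7, 19) - 1*(-198)) = (179554 - 191610)*(-221447 - 233677) - 12*(-12 - 1*(-198)) = -12056*(-455124) - 12*(-12 + 198) = 5486974944 - 12*186 = 5486974944 - 2232 = 5486972712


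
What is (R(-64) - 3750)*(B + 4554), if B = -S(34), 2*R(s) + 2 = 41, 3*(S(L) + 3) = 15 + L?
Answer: -16938957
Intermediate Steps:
S(L) = 2 + L/3 (S(L) = -3 + (15 + L)/3 = -3 + (5 + L/3) = 2 + L/3)
R(s) = 39/2 (R(s) = -1 + (½)*41 = -1 + 41/2 = 39/2)
B = -40/3 (B = -(2 + (⅓)*34) = -(2 + 34/3) = -1*40/3 = -40/3 ≈ -13.333)
(R(-64) - 3750)*(B + 4554) = (39/2 - 3750)*(-40/3 + 4554) = -7461/2*13622/3 = -16938957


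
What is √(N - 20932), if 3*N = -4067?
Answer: I*√200589/3 ≈ 149.29*I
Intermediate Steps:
N = -4067/3 (N = (⅓)*(-4067) = -4067/3 ≈ -1355.7)
√(N - 20932) = √(-4067/3 - 20932) = √(-66863/3) = I*√200589/3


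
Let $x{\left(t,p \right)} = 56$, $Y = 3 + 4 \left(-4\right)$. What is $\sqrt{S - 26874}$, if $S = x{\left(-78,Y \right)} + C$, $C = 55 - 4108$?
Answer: $i \sqrt{30871} \approx 175.7 i$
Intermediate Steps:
$Y = -13$ ($Y = 3 - 16 = -13$)
$C = -4053$ ($C = 55 - 4108 = -4053$)
$S = -3997$ ($S = 56 - 4053 = -3997$)
$\sqrt{S - 26874} = \sqrt{-3997 - 26874} = \sqrt{-30871} = i \sqrt{30871}$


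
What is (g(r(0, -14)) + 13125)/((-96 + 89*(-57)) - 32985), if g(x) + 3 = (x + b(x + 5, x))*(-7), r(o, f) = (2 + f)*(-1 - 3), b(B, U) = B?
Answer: -12415/38154 ≈ -0.32539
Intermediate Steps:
r(o, f) = -8 - 4*f (r(o, f) = (2 + f)*(-4) = -8 - 4*f)
g(x) = -38 - 14*x (g(x) = -3 + (x + (x + 5))*(-7) = -3 + (x + (5 + x))*(-7) = -3 + (5 + 2*x)*(-7) = -3 + (-35 - 14*x) = -38 - 14*x)
(g(r(0, -14)) + 13125)/((-96 + 89*(-57)) - 32985) = ((-38 - 14*(-8 - 4*(-14))) + 13125)/((-96 + 89*(-57)) - 32985) = ((-38 - 14*(-8 + 56)) + 13125)/((-96 - 5073) - 32985) = ((-38 - 14*48) + 13125)/(-5169 - 32985) = ((-38 - 672) + 13125)/(-38154) = (-710 + 13125)*(-1/38154) = 12415*(-1/38154) = -12415/38154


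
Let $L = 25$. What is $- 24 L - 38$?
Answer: $-638$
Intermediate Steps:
$- 24 L - 38 = \left(-24\right) 25 - 38 = -600 - 38 = -638$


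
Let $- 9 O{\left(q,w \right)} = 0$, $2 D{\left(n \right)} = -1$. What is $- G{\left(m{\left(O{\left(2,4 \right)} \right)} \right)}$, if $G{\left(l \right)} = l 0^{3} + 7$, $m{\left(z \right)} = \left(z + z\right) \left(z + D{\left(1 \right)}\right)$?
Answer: $-7$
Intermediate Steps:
$D{\left(n \right)} = - \frac{1}{2}$ ($D{\left(n \right)} = \frac{1}{2} \left(-1\right) = - \frac{1}{2}$)
$O{\left(q,w \right)} = 0$ ($O{\left(q,w \right)} = \left(- \frac{1}{9}\right) 0 = 0$)
$m{\left(z \right)} = 2 z \left(- \frac{1}{2} + z\right)$ ($m{\left(z \right)} = \left(z + z\right) \left(z - \frac{1}{2}\right) = 2 z \left(- \frac{1}{2} + z\right)$)
$G{\left(l \right)} = 7$ ($G{\left(l \right)} = l 0 + 7 = 0 + 7 = 7$)
$- G{\left(m{\left(O{\left(2,4 \right)} \right)} \right)} = \left(-1\right) 7 = -7$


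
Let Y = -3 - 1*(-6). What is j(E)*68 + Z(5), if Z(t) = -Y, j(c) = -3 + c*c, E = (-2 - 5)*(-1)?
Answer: 3125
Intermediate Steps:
Y = 3 (Y = -3 + 6 = 3)
E = 7 (E = -7*(-1) = 7)
j(c) = -3 + c²
Z(t) = -3 (Z(t) = -1*3 = -3)
j(E)*68 + Z(5) = (-3 + 7²)*68 - 3 = (-3 + 49)*68 - 3 = 46*68 - 3 = 3128 - 3 = 3125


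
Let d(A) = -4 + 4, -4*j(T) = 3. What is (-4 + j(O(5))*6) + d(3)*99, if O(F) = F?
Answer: -17/2 ≈ -8.5000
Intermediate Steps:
j(T) = -¾ (j(T) = -¼*3 = -¾)
d(A) = 0
(-4 + j(O(5))*6) + d(3)*99 = (-4 - ¾*6) + 0*99 = (-4 - 9/2) + 0 = -17/2 + 0 = -17/2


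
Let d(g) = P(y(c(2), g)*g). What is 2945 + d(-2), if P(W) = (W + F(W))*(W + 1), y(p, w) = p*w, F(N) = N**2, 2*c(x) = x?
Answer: 3045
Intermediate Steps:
c(x) = x/2
P(W) = (1 + W)*(W + W**2) (P(W) = (W + W**2)*(W + 1) = (W + W**2)*(1 + W) = (1 + W)*(W + W**2))
d(g) = g**2*(1 + g**4 + 2*g**2) (d(g) = ((((1/2)*2)*g)*g)*(1 + ((((1/2)*2)*g)*g)**2 + 2*((((1/2)*2)*g)*g)) = ((1*g)*g)*(1 + ((1*g)*g)**2 + 2*((1*g)*g)) = (g*g)*(1 + (g*g)**2 + 2*(g*g)) = g**2*(1 + (g**2)**2 + 2*g**2) = g**2*(1 + g**4 + 2*g**2))
2945 + d(-2) = 2945 + ((-2)**2 + (-2)**6 + 2*(-2)**4) = 2945 + (4 + 64 + 2*16) = 2945 + (4 + 64 + 32) = 2945 + 100 = 3045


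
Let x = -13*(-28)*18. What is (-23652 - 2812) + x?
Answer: -19912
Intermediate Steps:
x = 6552 (x = 364*18 = 6552)
(-23652 - 2812) + x = (-23652 - 2812) + 6552 = -26464 + 6552 = -19912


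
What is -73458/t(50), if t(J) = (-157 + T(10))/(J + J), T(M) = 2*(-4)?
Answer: 44520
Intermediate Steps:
T(M) = -8
t(J) = -165/(2*J) (t(J) = (-157 - 8)/(J + J) = -165*1/(2*J) = -165/(2*J))
-73458/t(50) = -73458/((-165/2/50)) = -73458/((-165/2*1/50)) = -73458/(-33/20) = -73458*(-20/33) = 44520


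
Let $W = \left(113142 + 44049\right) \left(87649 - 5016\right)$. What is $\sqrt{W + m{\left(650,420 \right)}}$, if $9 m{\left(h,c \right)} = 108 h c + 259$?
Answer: $\frac{\sqrt{116931959386}}{3} \approx 1.1398 \cdot 10^{5}$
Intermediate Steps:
$m{\left(h,c \right)} = \frac{259}{9} + 12 c h$ ($m{\left(h,c \right)} = \frac{108 h c + 259}{9} = \frac{108 c h + 259}{9} = \frac{259 + 108 c h}{9} = \frac{259}{9} + 12 c h$)
$W = 12989163903$ ($W = 157191 \cdot 82633 = 12989163903$)
$\sqrt{W + m{\left(650,420 \right)}} = \sqrt{12989163903 + \left(\frac{259}{9} + 12 \cdot 420 \cdot 650\right)} = \sqrt{12989163903 + \left(\frac{259}{9} + 3276000\right)} = \sqrt{12989163903 + \frac{29484259}{9}} = \sqrt{\frac{116931959386}{9}} = \frac{\sqrt{116931959386}}{3}$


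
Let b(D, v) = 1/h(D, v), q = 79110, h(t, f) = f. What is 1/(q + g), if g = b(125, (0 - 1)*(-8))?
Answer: 8/632881 ≈ 1.2641e-5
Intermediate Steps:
b(D, v) = 1/v
g = ⅛ (g = 1/((0 - 1)*(-8)) = 1/(-1*(-8)) = 1/8 = ⅛ ≈ 0.12500)
1/(q + g) = 1/(79110 + ⅛) = 1/(632881/8) = 8/632881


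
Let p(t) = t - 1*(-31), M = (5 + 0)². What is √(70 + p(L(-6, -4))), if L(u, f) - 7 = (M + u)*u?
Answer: I*√6 ≈ 2.4495*I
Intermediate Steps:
M = 25 (M = 5² = 25)
L(u, f) = 7 + u*(25 + u) (L(u, f) = 7 + (25 + u)*u = 7 + u*(25 + u))
p(t) = 31 + t (p(t) = t + 31 = 31 + t)
√(70 + p(L(-6, -4))) = √(70 + (31 + (7 + (-6)² + 25*(-6)))) = √(70 + (31 + (7 + 36 - 150))) = √(70 + (31 - 107)) = √(70 - 76) = √(-6) = I*√6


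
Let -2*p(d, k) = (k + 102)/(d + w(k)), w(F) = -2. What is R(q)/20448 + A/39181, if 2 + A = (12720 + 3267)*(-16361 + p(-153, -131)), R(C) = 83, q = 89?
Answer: -829013450094947/124181828640 ≈ -6675.8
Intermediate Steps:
p(d, k) = -(102 + k)/(2*(-2 + d)) (p(d, k) = -(k + 102)/(2*(d - 2)) = -(102 + k)/(2*(-2 + d)))
A = -81085089413/310 (A = -2 + (12720 + 3267)*(-16361 + (-102 - 1*(-131))/(2*(-2 - 153))) = -2 + 15987*(-16361 + (½)*(-102 + 131)/(-155)) = -2 + 15987*(-16361 + (½)*(-1/155)*29) = -2 + 15987*(-16361 - 29/310) = -2 + 15987*(-5071939/310) = -2 - 81085088793/310 = -81085089413/310 ≈ -2.6156e+8)
R(q)/20448 + A/39181 = 83/20448 - 81085089413/310/39181 = 83*(1/20448) - 81085089413/310*1/39181 = 83/20448 - 81085089413/12146110 = -829013450094947/124181828640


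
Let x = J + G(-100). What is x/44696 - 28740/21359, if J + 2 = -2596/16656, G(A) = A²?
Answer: -4459723478303/3975212001696 ≈ -1.1219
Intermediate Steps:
J = -8977/4164 (J = -2 - 2596/16656 = -2 - 2596*1/16656 = -2 - 649/4164 = -8977/4164 ≈ -2.1559)
x = 41631023/4164 (x = -8977/4164 + (-100)² = -8977/4164 + 10000 = 41631023/4164 ≈ 9997.8)
x/44696 - 28740/21359 = (41631023/4164)/44696 - 28740/21359 = (41631023/4164)*(1/44696) - 28740*1/21359 = 41631023/186114144 - 28740/21359 = -4459723478303/3975212001696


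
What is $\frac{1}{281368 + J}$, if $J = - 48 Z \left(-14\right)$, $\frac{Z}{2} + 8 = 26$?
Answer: $\frac{1}{305560} \approx 3.2727 \cdot 10^{-6}$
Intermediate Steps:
$Z = 36$ ($Z = -16 + 2 \cdot 26 = -16 + 52 = 36$)
$J = 24192$ ($J = \left(-48\right) 36 \left(-14\right) = \left(-1728\right) \left(-14\right) = 24192$)
$\frac{1}{281368 + J} = \frac{1}{281368 + 24192} = \frac{1}{305560}$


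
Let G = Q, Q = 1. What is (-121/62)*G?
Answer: -121/62 ≈ -1.9516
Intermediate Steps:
G = 1
(-121/62)*G = -121/62*1 = -121/62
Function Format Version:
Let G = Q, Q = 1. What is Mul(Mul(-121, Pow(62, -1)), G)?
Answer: Rational(-121, 62) ≈ -1.9516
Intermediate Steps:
G = 1
Mul(Mul(-121, Pow(62, -1)), G) = Mul(Mul(-121, Pow(62, -1)), 1) = Mul(Mul(-121, Rational(1, 62)), 1) = Mul(Rational(-121, 62), 1) = Rational(-121, 62)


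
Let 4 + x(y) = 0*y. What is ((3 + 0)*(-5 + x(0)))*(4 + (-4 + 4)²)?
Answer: -108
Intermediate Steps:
x(y) = -4 (x(y) = -4 + 0*y = -4 + 0 = -4)
((3 + 0)*(-5 + x(0)))*(4 + (-4 + 4)²) = ((3 + 0)*(-5 - 4))*(4 + (-4 + 4)²) = (3*(-9))*(4 + 0²) = -27*(4 + 0) = -27*4 = -108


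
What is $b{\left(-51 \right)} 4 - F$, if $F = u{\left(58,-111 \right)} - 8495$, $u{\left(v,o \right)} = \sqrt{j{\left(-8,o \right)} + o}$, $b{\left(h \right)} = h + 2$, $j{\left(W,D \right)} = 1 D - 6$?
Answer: $8299 - 2 i \sqrt{57} \approx 8299.0 - 15.1 i$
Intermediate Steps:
$j{\left(W,D \right)} = -6 + D$ ($j{\left(W,D \right)} = D - 6 = -6 + D$)
$b{\left(h \right)} = 2 + h$
$u{\left(v,o \right)} = \sqrt{-6 + 2 o}$ ($u{\left(v,o \right)} = \sqrt{\left(-6 + o\right) + o} = \sqrt{-6 + 2 o}$)
$F = -8495 + 2 i \sqrt{57}$ ($F = \sqrt{-6 + 2 \left(-111\right)} - 8495 = \sqrt{-6 - 222} - 8495 = \sqrt{-228} - 8495 = 2 i \sqrt{57} - 8495 = -8495 + 2 i \sqrt{57} \approx -8495.0 + 15.1 i$)
$b{\left(-51 \right)} 4 - F = \left(2 - 51\right) 4 - \left(-8495 + 2 i \sqrt{57}\right) = \left(-49\right) 4 + \left(8495 - 2 i \sqrt{57}\right) = -196 + \left(8495 - 2 i \sqrt{57}\right) = 8299 - 2 i \sqrt{57}$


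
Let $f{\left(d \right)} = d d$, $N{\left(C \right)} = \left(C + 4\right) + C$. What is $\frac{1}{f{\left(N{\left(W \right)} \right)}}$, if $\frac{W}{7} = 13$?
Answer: $\frac{1}{34596} \approx 2.8905 \cdot 10^{-5}$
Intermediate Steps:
$W = 91$ ($W = 7 \cdot 13 = 91$)
$N{\left(C \right)} = 4 + 2 C$ ($N{\left(C \right)} = \left(4 + C\right) + C = 4 + 2 C$)
$f{\left(d \right)} = d^{2}$
$\frac{1}{f{\left(N{\left(W \right)} \right)}} = \frac{1}{\left(4 + 2 \cdot 91\right)^{2}} = \frac{1}{\left(4 + 182\right)^{2}} = \frac{1}{186^{2}} = \frac{1}{34596}$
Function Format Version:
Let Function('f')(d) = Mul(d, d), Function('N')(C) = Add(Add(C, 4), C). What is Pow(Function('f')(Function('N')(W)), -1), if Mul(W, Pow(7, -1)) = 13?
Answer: Rational(1, 34596) ≈ 2.8905e-5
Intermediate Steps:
W = 91 (W = Mul(7, 13) = 91)
Function('N')(C) = Add(4, Mul(2, C)) (Function('N')(C) = Add(Add(4, C), C) = Add(4, Mul(2, C)))
Function('f')(d) = Pow(d, 2)
Pow(Function('f')(Function('N')(W)), -1) = Pow(Pow(Add(4, Mul(2, 91)), 2), -1) = Pow(Pow(Add(4, 182), 2), -1) = Pow(Pow(186, 2), -1) = Pow(34596, -1) = Rational(1, 34596)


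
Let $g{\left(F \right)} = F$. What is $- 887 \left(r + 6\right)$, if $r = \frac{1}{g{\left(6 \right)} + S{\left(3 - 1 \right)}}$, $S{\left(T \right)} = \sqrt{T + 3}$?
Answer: $- \frac{170304}{31} + \frac{887 \sqrt{5}}{31} \approx -5429.7$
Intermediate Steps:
$S{\left(T \right)} = \sqrt{3 + T}$
$r = \frac{1}{6 + \sqrt{5}}$ ($r = \frac{1}{6 + \sqrt{3 + \left(3 - 1\right)}} = \frac{1}{6 + \sqrt{3 + 2}} = \frac{1}{6 + \sqrt{5}} \approx 0.12142$)
$- 887 \left(r + 6\right) = - 887 \left(\left(\frac{6}{31} - \frac{\sqrt{5}}{31}\right) + 6\right) = - 887 \left(\frac{192}{31} - \frac{\sqrt{5}}{31}\right) = - \frac{170304}{31} + \frac{887 \sqrt{5}}{31}$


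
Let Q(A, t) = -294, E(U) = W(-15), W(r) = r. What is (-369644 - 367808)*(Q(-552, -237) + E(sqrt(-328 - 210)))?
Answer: 227872668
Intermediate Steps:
E(U) = -15
(-369644 - 367808)*(Q(-552, -237) + E(sqrt(-328 - 210))) = (-369644 - 367808)*(-294 - 15) = -737452*(-309) = 227872668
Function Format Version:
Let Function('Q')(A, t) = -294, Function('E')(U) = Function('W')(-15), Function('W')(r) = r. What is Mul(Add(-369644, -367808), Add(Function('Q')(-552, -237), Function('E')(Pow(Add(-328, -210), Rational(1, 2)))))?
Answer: 227872668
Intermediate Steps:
Function('E')(U) = -15
Mul(Add(-369644, -367808), Add(Function('Q')(-552, -237), Function('E')(Pow(Add(-328, -210), Rational(1, 2))))) = Mul(Add(-369644, -367808), Add(-294, -15)) = Mul(-737452, -309) = 227872668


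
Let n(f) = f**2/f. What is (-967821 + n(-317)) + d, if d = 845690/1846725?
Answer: -357576760472/369345 ≈ -9.6814e+5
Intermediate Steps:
n(f) = f
d = 169138/369345 (d = 845690*(1/1846725) = 169138/369345 ≈ 0.45794)
(-967821 + n(-317)) + d = (-967821 - 317) + 169138/369345 = -968138 + 169138/369345 = -357576760472/369345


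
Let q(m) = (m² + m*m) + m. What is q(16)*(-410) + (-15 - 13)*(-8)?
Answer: -216256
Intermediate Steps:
q(m) = m + 2*m² (q(m) = (m² + m²) + m = 2*m² + m = m + 2*m²)
q(16)*(-410) + (-15 - 13)*(-8) = (16*(1 + 2*16))*(-410) + (-15 - 13)*(-8) = (16*(1 + 32))*(-410) - 28*(-8) = (16*33)*(-410) + 224 = 528*(-410) + 224 = -216480 + 224 = -216256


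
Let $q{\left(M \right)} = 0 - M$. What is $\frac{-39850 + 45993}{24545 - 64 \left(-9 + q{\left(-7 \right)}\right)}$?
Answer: $\frac{6143}{24673} \approx 0.24898$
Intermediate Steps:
$q{\left(M \right)} = - M$
$\frac{-39850 + 45993}{24545 - 64 \left(-9 + q{\left(-7 \right)}\right)} = \frac{-39850 + 45993}{24545 - 64 \left(-9 - -7\right)} = \frac{6143}{24545 - 64 \left(-9 + 7\right)} = \frac{6143}{24545 - -128} = \frac{6143}{24545 + 128} = \frac{6143}{24673}$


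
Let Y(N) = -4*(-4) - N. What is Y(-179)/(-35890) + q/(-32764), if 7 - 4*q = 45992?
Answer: 162484573/470359984 ≈ 0.34545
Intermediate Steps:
Y(N) = 16 - N
q = -45985/4 (q = 7/4 - ¼*45992 = 7/4 - 11498 = -45985/4 ≈ -11496.)
Y(-179)/(-35890) + q/(-32764) = (16 - 1*(-179))/(-35890) - 45985/4/(-32764) = (16 + 179)*(-1/35890) - 45985/4*(-1/32764) = 195*(-1/35890) + 45985/131056 = -39/7178 + 45985/131056 = 162484573/470359984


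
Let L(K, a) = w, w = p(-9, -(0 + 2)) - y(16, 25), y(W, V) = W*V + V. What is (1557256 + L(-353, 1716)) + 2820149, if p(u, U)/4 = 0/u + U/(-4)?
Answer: 4376982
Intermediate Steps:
y(W, V) = V + V*W (y(W, V) = V*W + V = V + V*W)
p(u, U) = -U (p(u, U) = 4*(0/u + U/(-4)) = 4*(0 + U*(-1/4)) = 4*(0 - U/4) = 4*(-U/4) = -U)
w = -423 (w = -(-1)*(0 + 2) - 25*(1 + 16) = -(-1)*2 - 25*17 = -1*(-2) - 1*425 = 2 - 425 = -423)
L(K, a) = -423
(1557256 + L(-353, 1716)) + 2820149 = (1557256 - 423) + 2820149 = 1556833 + 2820149 = 4376982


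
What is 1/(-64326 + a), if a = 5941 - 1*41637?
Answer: -1/100022 ≈ -9.9978e-6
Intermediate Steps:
a = -35696 (a = 5941 - 41637 = -35696)
1/(-64326 + a) = 1/(-64326 - 35696) = 1/(-100022) = -1/100022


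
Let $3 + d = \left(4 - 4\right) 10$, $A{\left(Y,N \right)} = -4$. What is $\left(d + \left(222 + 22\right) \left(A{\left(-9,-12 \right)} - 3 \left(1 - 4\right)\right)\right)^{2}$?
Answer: $1481089$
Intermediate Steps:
$d = -3$ ($d = -3 + \left(4 - 4\right) 10 = -3 + 0 \cdot 10 = -3 + 0 = -3$)
$\left(d + \left(222 + 22\right) \left(A{\left(-9,-12 \right)} - 3 \left(1 - 4\right)\right)\right)^{2} = \left(-3 + \left(222 + 22\right) \left(-4 - 3 \left(1 - 4\right)\right)\right)^{2} = \left(-3 + 244 \left(-4 - -9\right)\right)^{2} = \left(-3 + 244 \left(-4 + 9\right)\right)^{2} = \left(-3 + 244 \cdot 5\right)^{2} = \left(-3 + 1220\right)^{2} = 1217^{2} = 1481089$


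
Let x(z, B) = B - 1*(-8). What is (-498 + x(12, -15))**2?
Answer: 255025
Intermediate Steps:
x(z, B) = 8 + B (x(z, B) = B + 8 = 8 + B)
(-498 + x(12, -15))**2 = (-498 + (8 - 15))**2 = (-498 - 7)**2 = (-505)**2 = 255025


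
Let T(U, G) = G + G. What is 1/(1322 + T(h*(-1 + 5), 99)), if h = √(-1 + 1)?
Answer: 1/1520 ≈ 0.00065789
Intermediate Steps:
h = 0 (h = √0 = 0)
T(U, G) = 2*G
1/(1322 + T(h*(-1 + 5), 99)) = 1/(1322 + 2*99) = 1/(1322 + 198) = 1/1520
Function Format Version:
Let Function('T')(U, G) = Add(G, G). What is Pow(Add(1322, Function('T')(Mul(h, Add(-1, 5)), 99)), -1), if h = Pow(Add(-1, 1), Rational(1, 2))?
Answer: Rational(1, 1520) ≈ 0.00065789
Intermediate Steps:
h = 0 (h = Pow(0, Rational(1, 2)) = 0)
Function('T')(U, G) = Mul(2, G)
Pow(Add(1322, Function('T')(Mul(h, Add(-1, 5)), 99)), -1) = Pow(Add(1322, Mul(2, 99)), -1) = Pow(Add(1322, 198), -1) = Pow(1520, -1) = Rational(1, 1520)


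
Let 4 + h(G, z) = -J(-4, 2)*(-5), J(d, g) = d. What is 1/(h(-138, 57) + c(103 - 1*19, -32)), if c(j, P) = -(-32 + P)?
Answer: 1/40 ≈ 0.025000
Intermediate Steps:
c(j, P) = 32 - P
h(G, z) = -24 (h(G, z) = -4 - 1*(-4)*(-5) = -4 + 4*(-5) = -4 - 20 = -24)
1/(h(-138, 57) + c(103 - 1*19, -32)) = 1/(-24 + (32 - 1*(-32))) = 1/(-24 + (32 + 32)) = 1/(-24 + 64) = 1/40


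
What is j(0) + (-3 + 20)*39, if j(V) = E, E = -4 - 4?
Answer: 655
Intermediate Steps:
E = -8
j(V) = -8
j(0) + (-3 + 20)*39 = -8 + (-3 + 20)*39 = -8 + 17*39 = -8 + 663 = 655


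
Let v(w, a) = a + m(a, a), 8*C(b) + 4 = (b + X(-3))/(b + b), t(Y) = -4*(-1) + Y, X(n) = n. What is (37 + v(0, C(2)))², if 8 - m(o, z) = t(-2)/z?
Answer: 688485121/295936 ≈ 2326.5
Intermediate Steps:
t(Y) = 4 + Y
C(b) = -½ + (-3 + b)/(16*b) (C(b) = -½ + ((b - 3)/(b + b))/8 = -½ + ((-3 + b)/((2*b)))/8 = -½ + ((-3 + b)*(1/(2*b)))/8 = -½ + ((-3 + b)/(2*b))/8 = -½ + (-3 + b)/(16*b))
m(o, z) = 8 - 2/z (m(o, z) = 8 - (4 - 2)/z = 8 - 2/z)
v(w, a) = 8 + a - 2/a (v(w, a) = a + (8 - 2/a) = 8 + a - 2/a)
(37 + v(0, C(2)))² = (37 + (8 + (1/16)*(-3 - 7*2)/2 - 2*32/(-3 - 7*2)))² = (37 + (8 + (1/16)*(½)*(-3 - 14) - 2*32/(-3 - 14)))² = (37 + (8 + (1/16)*(½)*(-17) - 2/((1/16)*(½)*(-17))))² = (37 + (8 - 17/32 - 2/(-17/32)))² = (37 + (8 - 17/32 - 2*(-32/17)))² = (37 + (8 - 17/32 + 64/17))² = (37 + 6111/544)² = (26239/544)² = 688485121/295936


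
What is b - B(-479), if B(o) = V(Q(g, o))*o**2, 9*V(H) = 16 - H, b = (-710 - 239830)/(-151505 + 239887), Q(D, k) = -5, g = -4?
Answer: -70974951427/132573 ≈ -5.3537e+5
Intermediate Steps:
b = -120270/44191 (b = -240540/88382 = -240540*1/88382 = -120270/44191 ≈ -2.7216)
V(H) = 16/9 - H/9 (V(H) = (16 - H)/9 = 16/9 - H/9)
B(o) = 7*o**2/3 (B(o) = (16/9 - 1/9*(-5))*o**2 = (16/9 + 5/9)*o**2 = 7*o**2/3)
b - B(-479) = -120270/44191 - 7*(-479)**2/3 = -120270/44191 - 7*229441/3 = -120270/44191 - 1*1606087/3 = -120270/44191 - 1606087/3 = -70974951427/132573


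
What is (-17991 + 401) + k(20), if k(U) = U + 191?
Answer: -17379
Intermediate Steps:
k(U) = 191 + U
(-17991 + 401) + k(20) = (-17991 + 401) + (191 + 20) = -17590 + 211 = -17379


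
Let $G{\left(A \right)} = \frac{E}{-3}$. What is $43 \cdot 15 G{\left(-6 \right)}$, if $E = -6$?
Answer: $1290$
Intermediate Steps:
$G{\left(A \right)} = 2$ ($G{\left(A \right)} = - \frac{6}{-3} = \left(-6\right) \left(- \frac{1}{3}\right) = 2$)
$43 \cdot 15 G{\left(-6 \right)} = 43 \cdot 15 \cdot 2 = 645 \cdot 2 = 1290$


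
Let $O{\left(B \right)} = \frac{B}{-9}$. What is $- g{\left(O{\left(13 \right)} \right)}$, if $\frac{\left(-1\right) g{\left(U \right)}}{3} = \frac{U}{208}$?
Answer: $- \frac{1}{48} \approx -0.020833$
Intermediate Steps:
$O{\left(B \right)} = - \frac{B}{9}$ ($O{\left(B \right)} = B \left(- \frac{1}{9}\right) = - \frac{B}{9}$)
$g{\left(U \right)} = - \frac{3 U}{208}$ ($g{\left(U \right)} = - 3 \frac{U}{208} = - \frac{3 U}{208}$)
$- g{\left(O{\left(13 \right)} \right)} = - \frac{\left(-3\right) \left(\left(- \frac{1}{9}\right) 13\right)}{208} = - \frac{\left(-3\right) \left(-13\right)}{208 \cdot 9} = \left(-1\right) \frac{1}{48} = - \frac{1}{48}$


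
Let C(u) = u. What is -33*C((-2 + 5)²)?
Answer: -297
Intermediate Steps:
-33*C((-2 + 5)²) = -33*(-2 + 5)² = -33*3² = -33*9 = -297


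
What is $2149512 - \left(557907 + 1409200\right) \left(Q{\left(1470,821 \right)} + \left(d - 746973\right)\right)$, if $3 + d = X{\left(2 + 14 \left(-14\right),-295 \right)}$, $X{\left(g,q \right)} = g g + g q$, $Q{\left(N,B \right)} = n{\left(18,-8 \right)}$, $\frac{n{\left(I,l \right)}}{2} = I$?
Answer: $1282701479430$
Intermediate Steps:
$n{\left(I,l \right)} = 2 I$
$Q{\left(N,B \right)} = 36$ ($Q{\left(N,B \right)} = 2 \cdot 18 = 36$)
$X{\left(g,q \right)} = g^{2} + g q$
$d = 94863$ ($d = -3 + \left(2 + 14 \left(-14\right)\right) \left(\left(2 + 14 \left(-14\right)\right) - 295\right) = -3 + \left(2 - 196\right) \left(\left(2 - 196\right) - 295\right) = -3 - 194 \left(-194 - 295\right) = -3 - -94866 = -3 + 94866 = 94863$)
$2149512 - \left(557907 + 1409200\right) \left(Q{\left(1470,821 \right)} + \left(d - 746973\right)\right) = 2149512 - \left(557907 + 1409200\right) \left(36 + \left(94863 - 746973\right)\right) = 2149512 - 1967107 \left(36 - 652110\right) = 2149512 - 1967107 \left(-652074\right) = 2149512 - -1282699329918 = 2149512 + 1282699329918 = 1282701479430$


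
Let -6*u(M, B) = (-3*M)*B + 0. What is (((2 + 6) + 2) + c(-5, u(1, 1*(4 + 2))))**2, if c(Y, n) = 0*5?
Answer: 100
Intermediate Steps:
u(M, B) = B*M/2 (u(M, B) = -((-3*M)*B + 0)/6 = -(-3*B*M + 0)/6 = -(-1)*B*M/2 = B*M/2)
c(Y, n) = 0
(((2 + 6) + 2) + c(-5, u(1, 1*(4 + 2))))**2 = (((2 + 6) + 2) + 0)**2 = ((8 + 2) + 0)**2 = (10 + 0)**2 = 10**2 = 100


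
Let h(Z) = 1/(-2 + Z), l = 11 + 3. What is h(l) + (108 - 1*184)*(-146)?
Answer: 133153/12 ≈ 11096.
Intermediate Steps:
l = 14
h(l) + (108 - 1*184)*(-146) = 1/(-2 + 14) + (108 - 1*184)*(-146) = 1/12 + (108 - 184)*(-146) = 1/12 - 76*(-146) = 1/12 + 11096 = 133153/12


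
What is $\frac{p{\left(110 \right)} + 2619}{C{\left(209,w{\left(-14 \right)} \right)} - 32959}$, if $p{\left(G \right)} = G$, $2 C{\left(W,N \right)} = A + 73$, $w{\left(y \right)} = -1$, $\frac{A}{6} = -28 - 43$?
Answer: $- \frac{5458}{66271} \approx -0.082359$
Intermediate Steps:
$A = -426$ ($A = 6 \left(-28 - 43\right) = 6 \left(-71\right) = -426$)
$C{\left(W,N \right)} = - \frac{353}{2}$ ($C{\left(W,N \right)} = \frac{-426 + 73}{2} = \frac{1}{2} \left(-353\right) = - \frac{353}{2}$)
$\frac{p{\left(110 \right)} + 2619}{C{\left(209,w{\left(-14 \right)} \right)} - 32959} = \frac{110 + 2619}{- \frac{353}{2} - 32959} = \frac{2729}{- \frac{66271}{2}} = 2729 \left(- \frac{2}{66271}\right) = - \frac{5458}{66271}$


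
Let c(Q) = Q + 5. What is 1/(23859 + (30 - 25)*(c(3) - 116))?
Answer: 1/23319 ≈ 4.2884e-5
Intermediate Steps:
c(Q) = 5 + Q
1/(23859 + (30 - 25)*(c(3) - 116)) = 1/(23859 + (30 - 25)*((5 + 3) - 116)) = 1/(23859 + 5*(8 - 116)) = 1/(23859 + 5*(-108)) = 1/(23859 - 540) = 1/23319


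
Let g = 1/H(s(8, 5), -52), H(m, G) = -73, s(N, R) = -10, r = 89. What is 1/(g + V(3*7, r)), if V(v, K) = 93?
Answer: 73/6788 ≈ 0.010754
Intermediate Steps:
g = -1/73 (g = 1/(-73) = -1/73 ≈ -0.013699)
1/(g + V(3*7, r)) = 1/(-1/73 + 93) = 1/(6788/73) = 73/6788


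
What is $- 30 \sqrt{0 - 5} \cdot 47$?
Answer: $- 1410 i \sqrt{5} \approx - 3152.9 i$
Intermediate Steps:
$- 30 \sqrt{0 - 5} \cdot 47 = - 30 \sqrt{-5} \cdot 47 = - 30 i \sqrt{5} \cdot 47 = - 1410 i \sqrt{5}$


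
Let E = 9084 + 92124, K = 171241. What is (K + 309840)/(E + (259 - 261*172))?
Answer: 481081/56575 ≈ 8.5034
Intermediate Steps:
E = 101208
(K + 309840)/(E + (259 - 261*172)) = (171241 + 309840)/(101208 + (259 - 261*172)) = 481081/(101208 + (259 - 44892)) = 481081/(101208 - 44633) = 481081/56575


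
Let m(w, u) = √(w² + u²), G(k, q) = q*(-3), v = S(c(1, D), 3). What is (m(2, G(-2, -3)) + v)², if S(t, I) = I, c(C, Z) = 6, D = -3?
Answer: (3 + √85)² ≈ 149.32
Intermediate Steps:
v = 3
G(k, q) = -3*q
m(w, u) = √(u² + w²)
(m(2, G(-2, -3)) + v)² = (√((-3*(-3))² + 2²) + 3)² = (√(9² + 4) + 3)² = (√(81 + 4) + 3)² = (√85 + 3)² = (3 + √85)²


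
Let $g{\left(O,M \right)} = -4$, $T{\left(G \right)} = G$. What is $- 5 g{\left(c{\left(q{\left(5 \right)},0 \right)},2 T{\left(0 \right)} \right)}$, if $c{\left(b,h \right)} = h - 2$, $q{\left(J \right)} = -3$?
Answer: $20$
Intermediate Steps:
$c{\left(b,h \right)} = -2 + h$ ($c{\left(b,h \right)} = h - 2 = -2 + h$)
$- 5 g{\left(c{\left(q{\left(5 \right)},0 \right)},2 T{\left(0 \right)} \right)} = \left(-5\right) \left(-4\right) = 20$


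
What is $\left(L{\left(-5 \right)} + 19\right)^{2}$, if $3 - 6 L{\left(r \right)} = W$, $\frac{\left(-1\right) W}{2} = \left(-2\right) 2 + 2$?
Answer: $\frac{12769}{36} \approx 354.69$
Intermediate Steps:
$W = 4$ ($W = - 2 \left(\left(-2\right) 2 + 2\right) = - 2 \left(-4 + 2\right) = \left(-2\right) \left(-2\right) = 4$)
$L{\left(r \right)} = - \frac{1}{6}$ ($L{\left(r \right)} = \frac{1}{2} - \frac{2}{3} = - \frac{1}{6}$)
$\left(L{\left(-5 \right)} + 19\right)^{2} = \left(- \frac{1}{6} + 19\right)^{2} = \left(\frac{113}{6}\right)^{2} = \frac{12769}{36}$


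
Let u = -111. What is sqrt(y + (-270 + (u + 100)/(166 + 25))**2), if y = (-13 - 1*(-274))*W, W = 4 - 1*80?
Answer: sqrt(1936962445)/191 ≈ 230.42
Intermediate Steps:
W = -76 (W = 4 - 80 = -76)
y = -19836 (y = (-13 - 1*(-274))*(-76) = (-13 + 274)*(-76) = 261*(-76) = -19836)
sqrt(y + (-270 + (u + 100)/(166 + 25))**2) = sqrt(-19836 + (-270 + (-111 + 100)/(166 + 25))**2) = sqrt(-19836 + (-270 - 11/191)**2) = sqrt(-19836 + (-51581/191)**2) = sqrt(-19836 + 2660599561/36481) = sqrt(1936962445/36481) = sqrt(1936962445)/191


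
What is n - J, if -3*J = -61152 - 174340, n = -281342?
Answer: -1079518/3 ≈ -3.5984e+5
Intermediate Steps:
J = 235492/3 (J = -(-61152 - 174340)/3 = -1/3*(-235492) = 235492/3 ≈ 78497.)
n - J = -281342 - 1*235492/3 = -281342 - 235492/3 = -1079518/3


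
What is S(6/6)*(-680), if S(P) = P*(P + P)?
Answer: -1360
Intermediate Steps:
S(P) = 2*P² (S(P) = P*(2*P) = 2*P²)
S(6/6)*(-680) = (2*(6/6)²)*(-680) = (2*(6*(⅙))²)*(-680) = (2*1²)*(-680) = (2*1)*(-680) = 2*(-680) = -1360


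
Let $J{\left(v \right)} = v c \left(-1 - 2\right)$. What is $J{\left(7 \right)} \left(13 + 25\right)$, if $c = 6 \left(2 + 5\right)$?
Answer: $-33516$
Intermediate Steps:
$c = 42$ ($c = 6 \cdot 7 = 42$)
$J{\left(v \right)} = - 126 v$ ($J{\left(v \right)} = v 42 \left(-1 - 2\right) = 42 v \left(-1 - 2\right) = 42 v \left(-3\right) = - 126 v$)
$J{\left(7 \right)} \left(13 + 25\right) = \left(-126\right) 7 \left(13 + 25\right) = \left(-882\right) 38 = -33516$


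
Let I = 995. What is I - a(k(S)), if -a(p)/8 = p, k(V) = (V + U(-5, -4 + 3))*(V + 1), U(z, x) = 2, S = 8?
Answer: 1715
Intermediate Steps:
k(V) = (1 + V)*(2 + V) (k(V) = (V + 2)*(V + 1) = (2 + V)*(1 + V) = (1 + V)*(2 + V))
a(p) = -8*p
I - a(k(S)) = 995 - (-8)*(2 + 8² + 3*8) = 995 - (-8)*(2 + 64 + 24) = 995 - (-8)*90 = 995 - 1*(-720) = 995 + 720 = 1715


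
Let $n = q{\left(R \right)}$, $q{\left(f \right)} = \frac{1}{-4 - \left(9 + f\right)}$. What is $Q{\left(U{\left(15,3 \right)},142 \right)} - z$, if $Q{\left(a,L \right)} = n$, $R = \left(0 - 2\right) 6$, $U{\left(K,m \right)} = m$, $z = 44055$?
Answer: $-44056$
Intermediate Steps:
$R = -12$ ($R = \left(-2\right) 6 = -12$)
$q{\left(f \right)} = \frac{1}{-13 - f}$
$n = -1$ ($n = - \frac{1}{13 - 12} = - 1^{-1} = \left(-1\right) 1 = -1$)
$Q{\left(a,L \right)} = -1$
$Q{\left(U{\left(15,3 \right)},142 \right)} - z = -1 - 44055 = -44056$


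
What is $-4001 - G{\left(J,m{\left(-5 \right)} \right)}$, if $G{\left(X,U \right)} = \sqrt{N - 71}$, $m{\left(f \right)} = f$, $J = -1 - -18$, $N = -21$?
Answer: $-4001 - 2 i \sqrt{23} \approx -4001.0 - 9.5917 i$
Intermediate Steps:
$J = 17$ ($J = -1 + 18 = 17$)
$G{\left(X,U \right)} = 2 i \sqrt{23}$ ($G{\left(X,U \right)} = \sqrt{-21 - 71} = \sqrt{-92} = 2 i \sqrt{23}$)
$-4001 - G{\left(J,m{\left(-5 \right)} \right)} = -4001 - 2 i \sqrt{23}$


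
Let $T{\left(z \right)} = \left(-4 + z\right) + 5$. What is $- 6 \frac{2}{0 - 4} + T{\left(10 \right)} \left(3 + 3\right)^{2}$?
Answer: $399$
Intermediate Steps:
$T{\left(z \right)} = 1 + z$
$- 6 \frac{2}{0 - 4} + T{\left(10 \right)} \left(3 + 3\right)^{2} = - 6 \frac{2}{0 - 4} + \left(1 + 10\right) \left(3 + 3\right)^{2} = - 6 \frac{2}{0 - 4} + 11 \cdot 6^{2} = - 6 \frac{2}{-4} + 11 \cdot 36 = - 6 \cdot 2 \left(- \frac{1}{4}\right) + 396 = \left(-6\right) \left(- \frac{1}{2}\right) + 396 = 3 + 396 = 399$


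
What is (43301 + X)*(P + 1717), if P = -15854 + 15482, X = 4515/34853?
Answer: 289977055780/4979 ≈ 5.8240e+7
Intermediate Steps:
X = 645/4979 (X = 4515*(1/34853) = 645/4979 ≈ 0.12954)
P = -372
(43301 + X)*(P + 1717) = (43301 + 645/4979)*(-372 + 1717) = (215596324/4979)*1345 = 289977055780/4979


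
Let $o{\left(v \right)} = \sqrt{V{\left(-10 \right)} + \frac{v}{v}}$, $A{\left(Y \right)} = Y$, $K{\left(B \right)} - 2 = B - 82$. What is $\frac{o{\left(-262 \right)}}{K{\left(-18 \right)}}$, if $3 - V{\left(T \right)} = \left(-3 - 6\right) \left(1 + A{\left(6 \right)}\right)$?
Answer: $- \frac{\sqrt{67}}{98} \approx -0.083524$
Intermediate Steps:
$K{\left(B \right)} = -80 + B$ ($K{\left(B \right)} = 2 + \left(B - 82\right) = 2 + \left(-82 + B\right) = -80 + B$)
$V{\left(T \right)} = 66$ ($V{\left(T \right)} = 3 - \left(-3 - 6\right) \left(1 + 6\right) = 3 - \left(-9\right) 7 = 3 - -63 = 3 + 63 = 66$)
$o{\left(v \right)} = \sqrt{67}$ ($o{\left(v \right)} = \sqrt{66 + \frac{v}{v}} = \sqrt{66 + 1} = \sqrt{67}$)
$\frac{o{\left(-262 \right)}}{K{\left(-18 \right)}} = \frac{\sqrt{67}}{-80 - 18} = \frac{\sqrt{67}}{-98} = \sqrt{67} \left(- \frac{1}{98}\right) = - \frac{\sqrt{67}}{98}$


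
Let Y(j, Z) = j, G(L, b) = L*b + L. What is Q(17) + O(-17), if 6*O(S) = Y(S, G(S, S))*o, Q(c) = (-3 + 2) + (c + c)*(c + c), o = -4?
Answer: 3499/3 ≈ 1166.3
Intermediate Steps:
G(L, b) = L + L*b
Q(c) = -1 + 4*c² (Q(c) = -1 + (2*c)*(2*c) = -1 + 4*c²)
O(S) = -2*S/3 (O(S) = (S*(-4))/6 = (-4*S)/6 = -2*S/3)
Q(17) + O(-17) = (-1 + 4*17²) - ⅔*(-17) = (-1 + 4*289) + 34/3 = (-1 + 1156) + 34/3 = 1155 + 34/3 = 3499/3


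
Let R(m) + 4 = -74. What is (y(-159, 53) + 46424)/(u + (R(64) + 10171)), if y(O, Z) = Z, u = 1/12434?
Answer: 577895018/125496363 ≈ 4.6049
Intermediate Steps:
u = 1/12434 ≈ 8.0425e-5
R(m) = -78 (R(m) = -4 - 74 = -78)
(y(-159, 53) + 46424)/(u + (R(64) + 10171)) = (53 + 46424)/(1/12434 + (-78 + 10171)) = 46477/(1/12434 + 10093) = 46477/(125496363/12434) = 46477*(12434/125496363) = 577895018/125496363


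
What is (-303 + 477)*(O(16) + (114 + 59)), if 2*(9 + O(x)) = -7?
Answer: 27927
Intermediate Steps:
O(x) = -25/2 (O(x) = -9 + (1/2)*(-7) = -9 - 7/2 = -25/2)
(-303 + 477)*(O(16) + (114 + 59)) = (-303 + 477)*(-25/2 + (114 + 59)) = 174*(-25/2 + 173) = 174*(321/2) = 27927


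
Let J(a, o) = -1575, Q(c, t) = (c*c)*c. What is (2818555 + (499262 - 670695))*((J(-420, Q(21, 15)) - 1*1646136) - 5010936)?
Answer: -17626250963934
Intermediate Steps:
Q(c, t) = c³ (Q(c, t) = c²*c = c³)
(2818555 + (499262 - 670695))*((J(-420, Q(21, 15)) - 1*1646136) - 5010936) = (2818555 + (499262 - 670695))*((-1575 - 1*1646136) - 5010936) = (2818555 - 171433)*((-1575 - 1646136) - 5010936) = 2647122*(-1647711 - 5010936) = 2647122*(-6658647) = -17626250963934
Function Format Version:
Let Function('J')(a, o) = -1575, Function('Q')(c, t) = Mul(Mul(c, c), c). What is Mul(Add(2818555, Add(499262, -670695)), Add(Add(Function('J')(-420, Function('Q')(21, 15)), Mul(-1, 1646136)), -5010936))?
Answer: -17626250963934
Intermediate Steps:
Function('Q')(c, t) = Pow(c, 3) (Function('Q')(c, t) = Mul(Pow(c, 2), c) = Pow(c, 3))
Mul(Add(2818555, Add(499262, -670695)), Add(Add(Function('J')(-420, Function('Q')(21, 15)), Mul(-1, 1646136)), -5010936)) = Mul(Add(2818555, Add(499262, -670695)), Add(Add(-1575, Mul(-1, 1646136)), -5010936)) = Mul(Add(2818555, -171433), Add(Add(-1575, -1646136), -5010936)) = Mul(2647122, Add(-1647711, -5010936)) = Mul(2647122, -6658647) = -17626250963934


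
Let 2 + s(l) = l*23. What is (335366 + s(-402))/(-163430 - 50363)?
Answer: -326118/213793 ≈ -1.5254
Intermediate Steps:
s(l) = -2 + 23*l (s(l) = -2 + l*23 = -2 + 23*l)
(335366 + s(-402))/(-163430 - 50363) = (335366 + (-2 + 23*(-402)))/(-163430 - 50363) = (335366 + (-2 - 9246))/(-213793) = (335366 - 9248)*(-1/213793) = 326118*(-1/213793) = -326118/213793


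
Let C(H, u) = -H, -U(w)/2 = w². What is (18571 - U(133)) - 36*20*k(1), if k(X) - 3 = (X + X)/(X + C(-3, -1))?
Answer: 51429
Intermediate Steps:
U(w) = -2*w²
k(X) = 3 + 2*X/(3 + X) (k(X) = 3 + (X + X)/(X - 1*(-3)) = 3 + (2*X)/(X + 3) = 3 + (2*X)/(3 + X) = 3 + 2*X/(3 + X))
(18571 - U(133)) - 36*20*k(1) = (18571 - (-2)*133²) - 36*20*(9 + 5*1)/(3 + 1) = (18571 - (-2)*17689) - 720*(9 + 5)/4 = (18571 - 1*(-35378)) - 720*(¼)*14 = (18571 + 35378) - 720*7/2 = 53949 - 1*2520 = 53949 - 2520 = 51429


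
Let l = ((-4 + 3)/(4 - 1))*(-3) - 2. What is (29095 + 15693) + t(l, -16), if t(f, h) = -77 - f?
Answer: 44712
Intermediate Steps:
l = -1 (l = -1/3*(-3) - 2 = -1*⅓*(-3) - 2 = -⅓*(-3) - 2 = 1 - 2 = -1)
(29095 + 15693) + t(l, -16) = (29095 + 15693) + (-77 - 1*(-1)) = 44788 + (-77 + 1) = 44788 - 76 = 44712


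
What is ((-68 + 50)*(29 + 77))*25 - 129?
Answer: -47829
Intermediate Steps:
((-68 + 50)*(29 + 77))*25 - 129 = -18*106*25 - 129 = -1908*25 - 129 = -47700 - 129 = -47829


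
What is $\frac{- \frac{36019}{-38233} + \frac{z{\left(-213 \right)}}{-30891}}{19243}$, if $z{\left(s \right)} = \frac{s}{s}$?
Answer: $\frac{1112624696}{22727052968529} \approx 4.8956 \cdot 10^{-5}$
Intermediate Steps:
$z{\left(s \right)} = 1$
$\frac{- \frac{36019}{-38233} + \frac{z{\left(-213 \right)}}{-30891}}{19243} = \frac{- \frac{36019}{-38233} + 1 \frac{1}{-30891}}{19243} = \left(\left(-36019\right) \left(- \frac{1}{38233}\right) + 1 \left(- \frac{1}{30891}\right)\right) \frac{1}{19243} = \left(\frac{36019}{38233} - \frac{1}{30891}\right) \frac{1}{19243} = \frac{1112624696}{1181055603} \cdot \frac{1}{19243} = \frac{1112624696}{22727052968529}$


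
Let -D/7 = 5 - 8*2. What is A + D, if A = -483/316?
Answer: 23849/316 ≈ 75.472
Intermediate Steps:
A = -483/316 (A = -483*1/316 = -483/316 ≈ -1.5285)
D = 77 (D = -7*(5 - 8*2) = -7*(5 - 16) = -7*(-11) = 77)
A + D = -483/316 + 77 = 23849/316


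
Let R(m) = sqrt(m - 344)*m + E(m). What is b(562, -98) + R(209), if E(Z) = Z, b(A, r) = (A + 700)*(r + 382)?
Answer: 358617 + 627*I*sqrt(15) ≈ 3.5862e+5 + 2428.4*I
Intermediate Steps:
b(A, r) = (382 + r)*(700 + A) (b(A, r) = (700 + A)*(382 + r) = (382 + r)*(700 + A))
R(m) = m + m*sqrt(-344 + m) (R(m) = sqrt(m - 344)*m + m = sqrt(-344 + m)*m + m = m*sqrt(-344 + m) + m = m + m*sqrt(-344 + m))
b(562, -98) + R(209) = (267400 + 382*562 + 700*(-98) + 562*(-98)) + 209*(1 + sqrt(-344 + 209)) = (267400 + 214684 - 68600 - 55076) + 209*(1 + sqrt(-135)) = 358408 + 209*(1 + 3*I*sqrt(15)) = 358408 + (209 + 627*I*sqrt(15)) = 358617 + 627*I*sqrt(15)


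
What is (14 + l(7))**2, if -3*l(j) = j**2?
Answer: 49/9 ≈ 5.4444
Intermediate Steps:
l(j) = -j**2/3
(14 + l(7))**2 = (14 - 1/3*7**2)**2 = (14 - 1/3*49)**2 = (14 - 49/3)**2 = (-7/3)**2 = 49/9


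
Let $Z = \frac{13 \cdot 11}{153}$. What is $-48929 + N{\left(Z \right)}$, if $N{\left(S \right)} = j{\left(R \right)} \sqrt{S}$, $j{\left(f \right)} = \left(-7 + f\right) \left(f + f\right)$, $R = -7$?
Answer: $-48929 + \frac{196 \sqrt{2431}}{51} \approx -48740.0$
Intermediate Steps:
$Z = \frac{143}{153}$ ($Z = 143 \cdot \frac{1}{153} = \frac{143}{153} \approx 0.93464$)
$j{\left(f \right)} = 2 f \left(-7 + f\right)$ ($j{\left(f \right)} = \left(-7 + f\right) 2 f = 2 f \left(-7 + f\right)$)
$N{\left(S \right)} = 196 \sqrt{S}$ ($N{\left(S \right)} = 2 \left(-7\right) \left(-7 - 7\right) \sqrt{S} = 2 \left(-7\right) \left(-14\right) \sqrt{S} = 196 \sqrt{S}$)
$-48929 + N{\left(Z \right)} = -48929 + 196 \sqrt{\frac{143}{153}} = -48929 + 196 \frac{\sqrt{2431}}{51} = -48929 + \frac{196 \sqrt{2431}}{51}$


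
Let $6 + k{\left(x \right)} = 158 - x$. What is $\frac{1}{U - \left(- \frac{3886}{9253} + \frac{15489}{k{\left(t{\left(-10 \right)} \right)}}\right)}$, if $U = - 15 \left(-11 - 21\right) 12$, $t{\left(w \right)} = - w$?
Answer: $\frac{1313926}{7425445855} \approx 0.00017695$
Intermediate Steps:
$k{\left(x \right)} = 152 - x$ ($k{\left(x \right)} = -6 - \left(-158 + x\right) = 152 - x$)
$U = 5760$ ($U = - 15 \left(-11 - 21\right) 12 = \left(-15\right) \left(-32\right) 12 = 480 \cdot 12 = 5760$)
$\frac{1}{U - \left(- \frac{3886}{9253} + \frac{15489}{k{\left(t{\left(-10 \right)} \right)}}\right)} = \frac{1}{5760 - \left(- \frac{3886}{9253} + \frac{15489}{152 - \left(-1\right) \left(-10\right)}\right)} = \frac{1}{5760 - \left(- \frac{3886}{9253} + \frac{15489}{152 - 10}\right)} = \frac{1}{5760 + \left(\frac{3886}{9253} - \frac{15489}{152 - 10}\right)} = \frac{1}{5760 + \left(\frac{3886}{9253} - \frac{15489}{142}\right)} = \frac{1}{5760 - \frac{142767905}{1313926}} = \frac{1}{\frac{7425445855}{1313926}} = \frac{1313926}{7425445855}$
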